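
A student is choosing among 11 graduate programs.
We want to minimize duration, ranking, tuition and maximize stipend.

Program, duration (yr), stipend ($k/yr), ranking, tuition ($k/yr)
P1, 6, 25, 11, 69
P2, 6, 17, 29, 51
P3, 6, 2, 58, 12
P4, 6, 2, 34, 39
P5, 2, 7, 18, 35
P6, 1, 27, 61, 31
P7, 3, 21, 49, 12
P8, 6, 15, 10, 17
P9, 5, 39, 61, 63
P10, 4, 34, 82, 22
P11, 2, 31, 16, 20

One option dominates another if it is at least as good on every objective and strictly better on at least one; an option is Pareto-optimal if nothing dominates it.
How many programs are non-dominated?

P1: not dominated.
P2: dominated by P11 (duration 2≤6, stipend 31≥17, ranking 16≤29, tuition 20≤51).
P3: dominated by P7 (duration 3≤6, stipend 21≥2, ranking 49≤58, tuition 12≤12).
P4: dominated by P5 (duration 2≤6, stipend 7≥2, ranking 18≤34, tuition 35≤39).
P5: dominated by P11 (duration 2≤2, stipend 31≥7, ranking 16≤18, tuition 20≤35).
P6: not dominated (best duration).
P7: not dominated.
P8: not dominated (best ranking).
P9: not dominated (best stipend).
P10: not dominated.
P11: not dominated.
Pareto-optimal: P1, P6, P7, P8, P9, P10, P11 → 7.

7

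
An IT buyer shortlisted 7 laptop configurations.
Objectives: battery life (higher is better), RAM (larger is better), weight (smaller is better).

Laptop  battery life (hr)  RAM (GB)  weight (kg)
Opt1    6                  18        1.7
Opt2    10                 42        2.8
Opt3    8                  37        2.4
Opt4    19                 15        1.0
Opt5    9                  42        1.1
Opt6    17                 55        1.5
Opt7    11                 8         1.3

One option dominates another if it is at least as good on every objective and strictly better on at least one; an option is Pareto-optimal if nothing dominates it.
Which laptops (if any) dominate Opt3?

Opt5, Opt6

Opt5: battery life 9≥8, RAM 42≥37, weight 1.1≤2.4 — dominates Opt3.
Opt6: battery life 17≥8, RAM 55≥37, weight 1.5≤2.4 — dominates Opt3.
Others (Opt1, Opt2, Opt4, Opt7) are each worse than Opt3 on at least one objective.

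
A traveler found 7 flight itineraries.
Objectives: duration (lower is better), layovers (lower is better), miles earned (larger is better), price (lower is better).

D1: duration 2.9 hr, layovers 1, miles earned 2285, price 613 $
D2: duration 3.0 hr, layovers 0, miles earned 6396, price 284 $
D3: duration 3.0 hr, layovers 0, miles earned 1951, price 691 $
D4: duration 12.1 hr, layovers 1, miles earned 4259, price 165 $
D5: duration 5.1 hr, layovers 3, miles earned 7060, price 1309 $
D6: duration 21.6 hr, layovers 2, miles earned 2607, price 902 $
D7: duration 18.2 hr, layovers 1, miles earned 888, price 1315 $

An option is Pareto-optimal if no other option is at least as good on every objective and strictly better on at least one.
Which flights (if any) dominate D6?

D2, D4

D2: duration 3.0≤21.6, layovers 0≤2, miles earned 6396≥2607, price 284≤902 — dominates D6.
D4: duration 12.1≤21.6, layovers 1≤2, miles earned 4259≥2607, price 165≤902 — dominates D6.
Others (D1, D3, D5, D7) are each worse than D6 on at least one objective.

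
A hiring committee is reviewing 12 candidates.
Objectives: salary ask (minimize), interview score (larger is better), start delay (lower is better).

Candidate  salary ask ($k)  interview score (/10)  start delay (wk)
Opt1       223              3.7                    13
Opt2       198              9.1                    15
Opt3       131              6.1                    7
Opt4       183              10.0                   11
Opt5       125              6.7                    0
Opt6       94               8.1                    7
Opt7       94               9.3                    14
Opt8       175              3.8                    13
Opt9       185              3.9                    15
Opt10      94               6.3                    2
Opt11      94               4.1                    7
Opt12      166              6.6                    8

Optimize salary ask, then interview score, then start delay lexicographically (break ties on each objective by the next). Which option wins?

Opt7

First minimize salary ask: best is 94, kept {Opt6, Opt7, Opt10, Opt11}.
Then maximize interview score: best is 9.3, kept {Opt7}.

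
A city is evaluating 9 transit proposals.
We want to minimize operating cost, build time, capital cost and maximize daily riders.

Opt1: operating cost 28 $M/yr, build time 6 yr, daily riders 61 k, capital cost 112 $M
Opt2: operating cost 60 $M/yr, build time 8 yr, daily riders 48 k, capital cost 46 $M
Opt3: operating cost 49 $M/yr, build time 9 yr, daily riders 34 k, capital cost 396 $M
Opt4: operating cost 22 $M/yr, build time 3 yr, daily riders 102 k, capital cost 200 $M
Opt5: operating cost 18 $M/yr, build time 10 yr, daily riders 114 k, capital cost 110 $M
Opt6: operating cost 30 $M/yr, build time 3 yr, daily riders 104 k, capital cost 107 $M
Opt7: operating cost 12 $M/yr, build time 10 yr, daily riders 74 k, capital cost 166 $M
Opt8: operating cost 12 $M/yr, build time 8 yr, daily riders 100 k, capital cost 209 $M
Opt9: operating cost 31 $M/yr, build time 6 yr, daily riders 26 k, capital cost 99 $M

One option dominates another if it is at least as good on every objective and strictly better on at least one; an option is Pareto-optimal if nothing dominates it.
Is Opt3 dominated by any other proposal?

Opt1 vs Opt3: operating cost 28≤49, build time 6≤9, daily riders 61≥34, capital cost 112≤396 — Opt1 is at least as good on every objective and strictly better on at least one, so Opt1 dominates Opt3.

Yes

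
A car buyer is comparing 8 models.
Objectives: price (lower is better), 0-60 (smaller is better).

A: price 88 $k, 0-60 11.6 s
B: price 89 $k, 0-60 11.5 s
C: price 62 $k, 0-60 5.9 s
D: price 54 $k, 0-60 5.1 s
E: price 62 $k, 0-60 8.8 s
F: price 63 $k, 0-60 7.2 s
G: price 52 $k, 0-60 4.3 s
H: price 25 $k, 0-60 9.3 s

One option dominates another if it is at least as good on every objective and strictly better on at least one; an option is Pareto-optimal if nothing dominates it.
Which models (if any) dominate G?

none

A: worse on price (88 vs 52).
B: worse on price (89 vs 52).
C: worse on price (62 vs 52).
D: worse on price (54 vs 52).
E: worse on price (62 vs 52).
F: worse on price (63 vs 52).
H: worse on 0-60 (9.3 vs 4.3).
No option dominates G.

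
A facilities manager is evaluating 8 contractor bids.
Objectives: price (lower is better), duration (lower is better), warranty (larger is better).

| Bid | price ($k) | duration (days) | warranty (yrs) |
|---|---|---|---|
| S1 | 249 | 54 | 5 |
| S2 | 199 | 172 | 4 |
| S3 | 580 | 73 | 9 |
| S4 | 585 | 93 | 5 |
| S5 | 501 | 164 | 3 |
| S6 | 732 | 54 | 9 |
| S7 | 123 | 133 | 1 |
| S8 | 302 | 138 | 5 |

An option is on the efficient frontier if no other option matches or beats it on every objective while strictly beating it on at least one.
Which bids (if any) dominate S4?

S1, S3

S1: price 249≤585, duration 54≤93, warranty 5≥5 — dominates S4.
S3: price 580≤585, duration 73≤93, warranty 9≥5 — dominates S4.
Others (S2, S5, S6, S7, S8) are each worse than S4 on at least one objective.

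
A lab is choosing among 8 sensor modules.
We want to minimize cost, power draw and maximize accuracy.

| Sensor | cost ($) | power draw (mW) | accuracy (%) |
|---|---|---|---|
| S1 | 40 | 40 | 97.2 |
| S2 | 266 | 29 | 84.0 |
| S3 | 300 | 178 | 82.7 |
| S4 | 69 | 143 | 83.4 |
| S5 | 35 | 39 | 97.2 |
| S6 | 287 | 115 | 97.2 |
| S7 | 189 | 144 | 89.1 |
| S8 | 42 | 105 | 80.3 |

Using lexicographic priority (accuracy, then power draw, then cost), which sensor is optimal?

S5

First maximize accuracy: best is 97.2, kept {S1, S5, S6}.
Then minimize power draw: best is 39, kept {S5}.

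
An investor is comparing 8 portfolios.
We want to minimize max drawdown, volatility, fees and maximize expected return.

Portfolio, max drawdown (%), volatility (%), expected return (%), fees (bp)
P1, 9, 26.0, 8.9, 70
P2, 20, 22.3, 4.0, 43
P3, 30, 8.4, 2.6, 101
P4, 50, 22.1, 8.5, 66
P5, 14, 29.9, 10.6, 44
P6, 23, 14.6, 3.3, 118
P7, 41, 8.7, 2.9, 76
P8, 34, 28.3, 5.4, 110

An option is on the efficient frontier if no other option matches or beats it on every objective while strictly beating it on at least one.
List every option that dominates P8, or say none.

P1: max drawdown 9≤34, volatility 26.0≤28.3, expected return 8.9≥5.4, fees 70≤110 — dominates P8.
Others (P2, P3, P4, P5, P6, P7) are each worse than P8 on at least one objective.

P1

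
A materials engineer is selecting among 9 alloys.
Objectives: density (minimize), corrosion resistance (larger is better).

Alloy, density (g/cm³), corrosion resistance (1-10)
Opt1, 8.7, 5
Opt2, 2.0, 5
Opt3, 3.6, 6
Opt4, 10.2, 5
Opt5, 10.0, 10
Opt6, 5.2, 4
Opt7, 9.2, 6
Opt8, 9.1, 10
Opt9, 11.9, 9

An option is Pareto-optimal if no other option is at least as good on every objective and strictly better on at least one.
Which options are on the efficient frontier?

Opt1: dominated by Opt2 (density 2.0≤8.7, corrosion resistance 5≥5).
Opt2: not dominated (best density).
Opt3: not dominated.
Opt4: dominated by Opt1 (density 8.7≤10.2, corrosion resistance 5≥5).
Opt5: dominated by Opt8 (density 9.1≤10.0, corrosion resistance 10≥10).
Opt6: dominated by Opt2 (density 2.0≤5.2, corrosion resistance 5≥4).
Opt7: dominated by Opt3 (density 3.6≤9.2, corrosion resistance 6≥6).
Opt8: not dominated.
Opt9: dominated by Opt5 (density 10.0≤11.9, corrosion resistance 10≥9).

Opt2, Opt3, Opt8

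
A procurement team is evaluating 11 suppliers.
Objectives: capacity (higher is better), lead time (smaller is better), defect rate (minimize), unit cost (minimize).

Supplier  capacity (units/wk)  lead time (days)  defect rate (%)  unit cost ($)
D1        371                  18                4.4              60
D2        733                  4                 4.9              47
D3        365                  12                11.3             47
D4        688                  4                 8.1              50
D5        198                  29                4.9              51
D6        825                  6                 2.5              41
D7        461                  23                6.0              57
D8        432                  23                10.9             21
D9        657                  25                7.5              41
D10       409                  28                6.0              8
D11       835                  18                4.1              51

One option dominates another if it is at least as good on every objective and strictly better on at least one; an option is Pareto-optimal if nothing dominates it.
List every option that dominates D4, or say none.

D2

D2: capacity 733≥688, lead time 4≤4, defect rate 4.9≤8.1, unit cost 47≤50 — dominates D4.
Others (D1, D3, D5, D6, D7, D8, D9, D10, D11) are each worse than D4 on at least one objective.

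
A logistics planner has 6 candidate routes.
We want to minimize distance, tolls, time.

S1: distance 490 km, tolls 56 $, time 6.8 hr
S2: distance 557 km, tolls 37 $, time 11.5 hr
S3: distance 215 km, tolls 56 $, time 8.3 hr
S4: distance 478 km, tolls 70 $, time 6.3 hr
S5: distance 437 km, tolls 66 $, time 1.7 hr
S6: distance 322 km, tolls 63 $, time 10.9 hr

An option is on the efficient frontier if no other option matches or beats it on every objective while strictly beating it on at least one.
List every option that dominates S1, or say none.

none

S2: worse on distance (557 vs 490).
S3: worse on time (8.3 vs 6.8).
S4: worse on tolls (70 vs 56).
S5: worse on tolls (66 vs 56).
S6: worse on tolls (63 vs 56).
No option dominates S1.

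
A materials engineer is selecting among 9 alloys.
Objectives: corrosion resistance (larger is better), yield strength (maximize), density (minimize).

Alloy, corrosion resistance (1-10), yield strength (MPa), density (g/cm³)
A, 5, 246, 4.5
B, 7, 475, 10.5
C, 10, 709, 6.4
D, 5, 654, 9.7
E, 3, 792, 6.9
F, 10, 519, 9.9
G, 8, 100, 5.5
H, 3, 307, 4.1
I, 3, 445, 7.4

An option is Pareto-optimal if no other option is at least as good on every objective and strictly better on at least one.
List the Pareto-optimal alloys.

A: not dominated.
B: dominated by C (corrosion resistance 10≥7, yield strength 709≥475, density 6.4≤10.5).
C: not dominated.
D: dominated by C (corrosion resistance 10≥5, yield strength 709≥654, density 6.4≤9.7).
E: not dominated (best yield strength).
F: dominated by C (corrosion resistance 10≥10, yield strength 709≥519, density 6.4≤9.9).
G: not dominated.
H: not dominated (best density).
I: dominated by C (corrosion resistance 10≥3, yield strength 709≥445, density 6.4≤7.4).

A, C, E, G, H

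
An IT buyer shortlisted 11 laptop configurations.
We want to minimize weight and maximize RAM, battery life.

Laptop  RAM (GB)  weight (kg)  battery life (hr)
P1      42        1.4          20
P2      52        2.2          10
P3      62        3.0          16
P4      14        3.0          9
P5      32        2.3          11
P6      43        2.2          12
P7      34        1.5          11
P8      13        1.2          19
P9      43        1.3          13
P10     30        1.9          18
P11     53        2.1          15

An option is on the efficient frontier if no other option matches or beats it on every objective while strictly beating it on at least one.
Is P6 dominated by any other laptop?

Yes

P9 vs P6: RAM 43≥43, weight 1.3≤2.2, battery life 13≥12 — P9 is at least as good on every objective and strictly better on at least one, so P9 dominates P6.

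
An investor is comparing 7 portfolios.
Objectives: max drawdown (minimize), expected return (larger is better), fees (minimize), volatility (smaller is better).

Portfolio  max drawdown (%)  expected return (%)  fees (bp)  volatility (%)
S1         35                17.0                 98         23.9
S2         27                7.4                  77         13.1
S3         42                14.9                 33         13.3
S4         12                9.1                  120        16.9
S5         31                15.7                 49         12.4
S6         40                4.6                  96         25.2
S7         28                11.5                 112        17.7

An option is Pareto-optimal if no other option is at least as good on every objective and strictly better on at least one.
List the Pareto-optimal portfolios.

S1: not dominated (best expected return).
S2: not dominated.
S3: not dominated (best fees).
S4: not dominated (best max drawdown).
S5: not dominated (best volatility).
S6: dominated by S2 (max drawdown 27≤40, expected return 7.4≥4.6, fees 77≤96, volatility 13.1≤25.2).
S7: not dominated.

S1, S2, S3, S4, S5, S7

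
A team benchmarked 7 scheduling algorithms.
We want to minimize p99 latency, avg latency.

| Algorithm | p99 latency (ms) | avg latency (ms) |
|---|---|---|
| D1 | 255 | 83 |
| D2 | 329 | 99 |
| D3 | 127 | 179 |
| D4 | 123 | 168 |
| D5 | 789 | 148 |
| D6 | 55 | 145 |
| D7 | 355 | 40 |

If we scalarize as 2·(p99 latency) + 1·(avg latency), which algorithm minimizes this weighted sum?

D6

D1: 2·255 + 1·83 = 593
D2: 2·329 + 1·99 = 757
D3: 2·127 + 1·179 = 433
D4: 2·123 + 1·168 = 414
D5: 2·789 + 1·148 = 1726
D6: 2·55 + 1·145 = 255
D7: 2·355 + 1·40 = 750
Lowest: D6 at 255.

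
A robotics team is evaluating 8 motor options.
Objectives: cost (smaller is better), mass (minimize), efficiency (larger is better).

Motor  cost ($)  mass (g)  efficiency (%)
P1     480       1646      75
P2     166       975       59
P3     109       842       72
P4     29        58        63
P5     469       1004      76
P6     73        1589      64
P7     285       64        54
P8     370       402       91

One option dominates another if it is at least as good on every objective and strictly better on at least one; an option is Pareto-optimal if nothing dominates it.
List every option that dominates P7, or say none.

P4

P4: cost 29≤285, mass 58≤64, efficiency 63≥54 — dominates P7.
Others (P1, P2, P3, P5, P6, P8) are each worse than P7 on at least one objective.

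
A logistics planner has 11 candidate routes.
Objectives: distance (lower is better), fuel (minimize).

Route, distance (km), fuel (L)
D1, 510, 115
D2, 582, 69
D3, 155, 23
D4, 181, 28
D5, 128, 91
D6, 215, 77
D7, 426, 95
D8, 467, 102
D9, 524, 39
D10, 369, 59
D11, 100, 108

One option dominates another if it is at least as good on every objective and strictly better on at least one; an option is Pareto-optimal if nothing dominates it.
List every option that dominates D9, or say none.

D3, D4

D3: distance 155≤524, fuel 23≤39 — dominates D9.
D4: distance 181≤524, fuel 28≤39 — dominates D9.
Others (D1, D2, D5, D6, D7, D8, D10, D11) are each worse than D9 on at least one objective.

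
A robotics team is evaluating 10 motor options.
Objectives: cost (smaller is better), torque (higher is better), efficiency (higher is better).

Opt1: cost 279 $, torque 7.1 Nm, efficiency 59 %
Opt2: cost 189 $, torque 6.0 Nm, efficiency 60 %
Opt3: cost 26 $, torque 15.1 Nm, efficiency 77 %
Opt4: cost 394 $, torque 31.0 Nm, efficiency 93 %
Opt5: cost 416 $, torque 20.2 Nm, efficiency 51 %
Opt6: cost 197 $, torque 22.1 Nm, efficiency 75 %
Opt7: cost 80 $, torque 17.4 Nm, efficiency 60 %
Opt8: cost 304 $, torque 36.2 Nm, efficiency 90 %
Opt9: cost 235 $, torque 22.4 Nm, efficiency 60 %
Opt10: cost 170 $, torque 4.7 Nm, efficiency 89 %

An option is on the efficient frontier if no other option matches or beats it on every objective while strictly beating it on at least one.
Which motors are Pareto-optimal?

Opt3, Opt4, Opt6, Opt7, Opt8, Opt9, Opt10

Opt1: dominated by Opt3 (cost 26≤279, torque 15.1≥7.1, efficiency 77≥59).
Opt2: dominated by Opt3 (cost 26≤189, torque 15.1≥6.0, efficiency 77≥60).
Opt3: not dominated (best cost).
Opt4: not dominated (best efficiency).
Opt5: dominated by Opt4 (cost 394≤416, torque 31.0≥20.2, efficiency 93≥51).
Opt6: not dominated.
Opt7: not dominated.
Opt8: not dominated (best torque).
Opt9: not dominated.
Opt10: not dominated.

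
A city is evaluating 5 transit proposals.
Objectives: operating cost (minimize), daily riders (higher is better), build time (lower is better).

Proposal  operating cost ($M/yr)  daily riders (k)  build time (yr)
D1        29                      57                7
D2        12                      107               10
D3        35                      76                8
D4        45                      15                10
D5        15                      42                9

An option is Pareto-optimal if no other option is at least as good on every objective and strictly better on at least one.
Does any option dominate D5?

No

D1: worse on operating cost (29 vs 15).
D2: worse on build time (10 vs 9).
D3: worse on operating cost (35 vs 15).
D4: worse on operating cost (45 vs 15).
No option is at least as good as D5 on every objective and strictly better on one.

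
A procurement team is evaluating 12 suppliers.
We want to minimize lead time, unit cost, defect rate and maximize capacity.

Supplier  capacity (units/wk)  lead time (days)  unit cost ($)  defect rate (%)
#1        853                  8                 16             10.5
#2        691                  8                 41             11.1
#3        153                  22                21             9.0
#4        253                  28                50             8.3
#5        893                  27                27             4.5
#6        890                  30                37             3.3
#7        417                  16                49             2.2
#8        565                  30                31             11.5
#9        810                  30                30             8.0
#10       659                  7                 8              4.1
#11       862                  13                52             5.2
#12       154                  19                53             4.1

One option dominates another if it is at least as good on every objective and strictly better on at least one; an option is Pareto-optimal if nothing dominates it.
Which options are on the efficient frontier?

#1: not dominated.
#2: dominated by #1 (capacity 853≥691, lead time 8≤8, unit cost 16≤41, defect rate 10.5≤11.1).
#3: dominated by #10 (capacity 659≥153, lead time 7≤22, unit cost 8≤21, defect rate 4.1≤9.0).
#4: dominated by #5 (capacity 893≥253, lead time 27≤28, unit cost 27≤50, defect rate 4.5≤8.3).
#5: not dominated (best capacity).
#6: not dominated.
#7: not dominated (best defect rate).
#8: dominated by #1 (capacity 853≥565, lead time 8≤30, unit cost 16≤31, defect rate 10.5≤11.5).
#9: dominated by #5 (capacity 893≥810, lead time 27≤30, unit cost 27≤30, defect rate 4.5≤8.0).
#10: not dominated (best lead time).
#11: not dominated.
#12: dominated by #7 (capacity 417≥154, lead time 16≤19, unit cost 49≤53, defect rate 2.2≤4.1).

#1, #5, #6, #7, #10, #11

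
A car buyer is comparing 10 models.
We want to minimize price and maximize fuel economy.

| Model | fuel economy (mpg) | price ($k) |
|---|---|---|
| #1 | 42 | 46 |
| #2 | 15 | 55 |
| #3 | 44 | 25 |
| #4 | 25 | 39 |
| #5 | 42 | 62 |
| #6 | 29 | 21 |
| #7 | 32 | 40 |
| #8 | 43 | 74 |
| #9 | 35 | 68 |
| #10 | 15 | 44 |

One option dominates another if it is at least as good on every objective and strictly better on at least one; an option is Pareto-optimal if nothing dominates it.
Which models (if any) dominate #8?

#3: fuel economy 44≥43, price 25≤74 — dominates #8.
Others (#1, #2, #4, #5, #6, #7, #9, #10) are each worse than #8 on at least one objective.

#3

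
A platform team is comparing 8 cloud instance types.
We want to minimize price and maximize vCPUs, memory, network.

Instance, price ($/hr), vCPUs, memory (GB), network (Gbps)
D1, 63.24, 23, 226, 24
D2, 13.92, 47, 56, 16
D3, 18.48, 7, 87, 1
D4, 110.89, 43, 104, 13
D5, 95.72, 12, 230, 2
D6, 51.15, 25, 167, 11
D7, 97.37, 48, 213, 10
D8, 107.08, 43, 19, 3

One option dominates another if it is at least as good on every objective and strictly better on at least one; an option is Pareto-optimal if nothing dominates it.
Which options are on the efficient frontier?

D1, D2, D3, D4, D5, D6, D7

D1: not dominated (best network).
D2: not dominated (best price).
D3: not dominated.
D4: not dominated.
D5: not dominated (best memory).
D6: not dominated.
D7: not dominated (best vCPUs).
D8: dominated by D2 (price 13.92≤107.08, vCPUs 47≥43, memory 56≥19, network 16≥3).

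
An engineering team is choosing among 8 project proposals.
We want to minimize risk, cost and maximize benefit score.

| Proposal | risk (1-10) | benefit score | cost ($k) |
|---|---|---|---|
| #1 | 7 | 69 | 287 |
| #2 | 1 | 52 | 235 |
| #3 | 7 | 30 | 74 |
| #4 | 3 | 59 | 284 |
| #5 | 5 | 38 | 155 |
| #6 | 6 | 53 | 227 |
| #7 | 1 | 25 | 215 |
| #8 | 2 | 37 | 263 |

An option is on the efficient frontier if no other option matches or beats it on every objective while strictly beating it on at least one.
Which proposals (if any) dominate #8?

#2: risk 1≤2, benefit score 52≥37, cost 235≤263 — dominates #8.
Others (#1, #3, #4, #5, #6, #7) are each worse than #8 on at least one objective.

#2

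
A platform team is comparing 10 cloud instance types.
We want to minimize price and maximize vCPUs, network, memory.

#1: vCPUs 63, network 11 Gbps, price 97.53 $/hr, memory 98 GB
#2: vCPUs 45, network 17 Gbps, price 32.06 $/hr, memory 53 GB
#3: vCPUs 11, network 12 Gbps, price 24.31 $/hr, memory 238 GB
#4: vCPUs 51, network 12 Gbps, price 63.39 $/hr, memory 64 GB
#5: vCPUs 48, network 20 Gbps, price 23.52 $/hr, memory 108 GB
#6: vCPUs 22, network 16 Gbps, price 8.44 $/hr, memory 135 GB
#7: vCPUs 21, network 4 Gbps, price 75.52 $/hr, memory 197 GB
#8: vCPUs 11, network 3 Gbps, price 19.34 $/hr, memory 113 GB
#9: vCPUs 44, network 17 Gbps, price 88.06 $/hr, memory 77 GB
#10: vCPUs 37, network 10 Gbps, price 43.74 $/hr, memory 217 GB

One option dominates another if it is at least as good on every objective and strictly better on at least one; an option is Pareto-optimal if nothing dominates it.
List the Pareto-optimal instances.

#1: not dominated (best vCPUs).
#2: dominated by #5 (vCPUs 48≥45, network 20≥17, price 23.52≤32.06, memory 108≥53).
#3: not dominated (best memory).
#4: not dominated.
#5: not dominated (best network).
#6: not dominated (best price).
#7: dominated by #10 (vCPUs 37≥21, network 10≥4, price 43.74≤75.52, memory 217≥197).
#8: dominated by #6 (vCPUs 22≥11, network 16≥3, price 8.44≤19.34, memory 135≥113).
#9: dominated by #5 (vCPUs 48≥44, network 20≥17, price 23.52≤88.06, memory 108≥77).
#10: not dominated.

#1, #3, #4, #5, #6, #10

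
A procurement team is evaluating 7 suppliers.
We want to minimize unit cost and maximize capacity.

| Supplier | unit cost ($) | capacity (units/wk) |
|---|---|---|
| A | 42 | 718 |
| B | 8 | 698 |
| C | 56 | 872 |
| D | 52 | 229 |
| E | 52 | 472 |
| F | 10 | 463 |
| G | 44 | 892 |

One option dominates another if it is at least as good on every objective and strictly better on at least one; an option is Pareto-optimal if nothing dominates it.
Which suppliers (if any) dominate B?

A: worse on unit cost (42 vs 8).
C: worse on unit cost (56 vs 8).
D: worse on unit cost (52 vs 8).
E: worse on unit cost (52 vs 8).
F: worse on unit cost (10 vs 8).
G: worse on unit cost (44 vs 8).
No option dominates B.

none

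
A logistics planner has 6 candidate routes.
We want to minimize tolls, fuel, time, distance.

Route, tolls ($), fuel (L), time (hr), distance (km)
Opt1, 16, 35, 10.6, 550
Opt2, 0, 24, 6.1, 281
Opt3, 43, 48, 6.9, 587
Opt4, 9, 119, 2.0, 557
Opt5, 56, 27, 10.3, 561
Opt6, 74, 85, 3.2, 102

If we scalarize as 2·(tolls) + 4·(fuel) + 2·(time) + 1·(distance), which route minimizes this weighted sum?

Opt1: 2·16 + 4·35 + 2·10.6 + 1·550 = 743.2
Opt2: 2·0 + 4·24 + 2·6.1 + 1·281 = 389.2
Opt3: 2·43 + 4·48 + 2·6.9 + 1·587 = 878.8
Opt4: 2·9 + 4·119 + 2·2.0 + 1·557 = 1055.0
Opt5: 2·56 + 4·27 + 2·10.3 + 1·561 = 801.6
Opt6: 2·74 + 4·85 + 2·3.2 + 1·102 = 596.4
Lowest: Opt2 at 389.2.

Opt2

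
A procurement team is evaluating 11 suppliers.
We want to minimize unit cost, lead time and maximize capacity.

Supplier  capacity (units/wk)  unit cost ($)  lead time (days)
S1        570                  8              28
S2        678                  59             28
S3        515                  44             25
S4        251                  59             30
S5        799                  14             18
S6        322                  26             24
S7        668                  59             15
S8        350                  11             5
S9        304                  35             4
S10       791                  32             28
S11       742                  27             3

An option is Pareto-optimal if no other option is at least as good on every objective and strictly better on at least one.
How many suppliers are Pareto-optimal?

S1: not dominated (best unit cost).
S2: dominated by S5 (capacity 799≥678, unit cost 14≤59, lead time 18≤28).
S3: dominated by S5 (capacity 799≥515, unit cost 14≤44, lead time 18≤25).
S4: dominated by S1 (capacity 570≥251, unit cost 8≤59, lead time 28≤30).
S5: not dominated (best capacity).
S6: dominated by S5 (capacity 799≥322, unit cost 14≤26, lead time 18≤24).
S7: dominated by S11 (capacity 742≥668, unit cost 27≤59, lead time 3≤15).
S8: not dominated.
S9: dominated by S11 (capacity 742≥304, unit cost 27≤35, lead time 3≤4).
S10: dominated by S5 (capacity 799≥791, unit cost 14≤32, lead time 18≤28).
S11: not dominated (best lead time).
Pareto-optimal: S1, S5, S8, S11 → 4.

4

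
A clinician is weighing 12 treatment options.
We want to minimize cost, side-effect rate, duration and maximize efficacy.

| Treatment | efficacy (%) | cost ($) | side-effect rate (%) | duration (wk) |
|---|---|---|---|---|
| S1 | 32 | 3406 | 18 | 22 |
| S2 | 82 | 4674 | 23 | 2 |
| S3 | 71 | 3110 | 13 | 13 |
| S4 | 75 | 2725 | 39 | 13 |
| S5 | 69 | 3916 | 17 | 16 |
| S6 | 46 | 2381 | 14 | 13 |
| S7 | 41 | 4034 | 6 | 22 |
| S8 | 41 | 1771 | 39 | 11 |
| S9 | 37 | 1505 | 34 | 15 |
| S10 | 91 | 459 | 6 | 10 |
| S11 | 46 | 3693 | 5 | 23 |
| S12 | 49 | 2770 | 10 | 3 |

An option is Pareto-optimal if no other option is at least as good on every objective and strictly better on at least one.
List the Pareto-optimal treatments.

S1: dominated by S3 (efficacy 71≥32, cost 3110≤3406, side-effect rate 13≤18, duration 13≤22).
S2: not dominated (best duration).
S3: dominated by S10 (efficacy 91≥71, cost 459≤3110, side-effect rate 6≤13, duration 10≤13).
S4: dominated by S10 (efficacy 91≥75, cost 459≤2725, side-effect rate 6≤39, duration 10≤13).
S5: dominated by S3 (efficacy 71≥69, cost 3110≤3916, side-effect rate 13≤17, duration 13≤16).
S6: dominated by S10 (efficacy 91≥46, cost 459≤2381, side-effect rate 6≤14, duration 10≤13).
S7: dominated by S10 (efficacy 91≥41, cost 459≤4034, side-effect rate 6≤6, duration 10≤22).
S8: dominated by S10 (efficacy 91≥41, cost 459≤1771, side-effect rate 6≤39, duration 10≤11).
S9: dominated by S10 (efficacy 91≥37, cost 459≤1505, side-effect rate 6≤34, duration 10≤15).
S10: not dominated (best efficacy).
S11: not dominated (best side-effect rate).
S12: not dominated.

S2, S10, S11, S12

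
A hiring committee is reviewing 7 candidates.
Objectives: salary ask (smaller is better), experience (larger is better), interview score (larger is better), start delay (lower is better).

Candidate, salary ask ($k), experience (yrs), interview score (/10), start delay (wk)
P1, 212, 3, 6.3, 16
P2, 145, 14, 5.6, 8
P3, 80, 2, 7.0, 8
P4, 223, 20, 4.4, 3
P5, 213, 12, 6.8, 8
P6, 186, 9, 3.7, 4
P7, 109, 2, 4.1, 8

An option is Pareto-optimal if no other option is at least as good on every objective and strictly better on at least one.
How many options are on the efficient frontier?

P1: not dominated.
P2: not dominated.
P3: not dominated (best salary ask).
P4: not dominated (best experience).
P5: not dominated.
P6: not dominated.
P7: dominated by P3 (salary ask 80≤109, experience 2≥2, interview score 7.0≥4.1, start delay 8≤8).
Pareto-optimal: P1, P2, P3, P4, P5, P6 → 6.

6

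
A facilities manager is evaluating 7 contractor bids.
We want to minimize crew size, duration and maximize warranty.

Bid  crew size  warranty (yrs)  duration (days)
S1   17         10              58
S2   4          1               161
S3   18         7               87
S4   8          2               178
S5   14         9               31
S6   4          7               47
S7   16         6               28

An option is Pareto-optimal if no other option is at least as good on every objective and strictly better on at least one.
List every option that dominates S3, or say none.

S1, S5, S6

S1: crew size 17≤18, warranty 10≥7, duration 58≤87 — dominates S3.
S5: crew size 14≤18, warranty 9≥7, duration 31≤87 — dominates S3.
S6: crew size 4≤18, warranty 7≥7, duration 47≤87 — dominates S3.
Others (S2, S4, S7) are each worse than S3 on at least one objective.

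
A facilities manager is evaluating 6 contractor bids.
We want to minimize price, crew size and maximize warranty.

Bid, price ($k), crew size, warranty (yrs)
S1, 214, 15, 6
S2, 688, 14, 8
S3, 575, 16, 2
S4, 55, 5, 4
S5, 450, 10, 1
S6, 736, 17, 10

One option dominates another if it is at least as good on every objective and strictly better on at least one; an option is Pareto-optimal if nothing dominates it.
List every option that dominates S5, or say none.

S4

S4: price 55≤450, crew size 5≤10, warranty 4≥1 — dominates S5.
Others (S1, S2, S3, S6) are each worse than S5 on at least one objective.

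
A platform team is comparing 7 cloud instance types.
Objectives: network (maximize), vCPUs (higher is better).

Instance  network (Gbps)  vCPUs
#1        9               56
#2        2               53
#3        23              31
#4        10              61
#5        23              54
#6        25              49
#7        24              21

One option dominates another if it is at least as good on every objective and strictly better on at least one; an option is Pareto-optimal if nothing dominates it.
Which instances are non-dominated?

#1: dominated by #4 (network 10≥9, vCPUs 61≥56).
#2: dominated by #1 (network 9≥2, vCPUs 56≥53).
#3: dominated by #5 (network 23≥23, vCPUs 54≥31).
#4: not dominated (best vCPUs).
#5: not dominated.
#6: not dominated (best network).
#7: dominated by #6 (network 25≥24, vCPUs 49≥21).

#4, #5, #6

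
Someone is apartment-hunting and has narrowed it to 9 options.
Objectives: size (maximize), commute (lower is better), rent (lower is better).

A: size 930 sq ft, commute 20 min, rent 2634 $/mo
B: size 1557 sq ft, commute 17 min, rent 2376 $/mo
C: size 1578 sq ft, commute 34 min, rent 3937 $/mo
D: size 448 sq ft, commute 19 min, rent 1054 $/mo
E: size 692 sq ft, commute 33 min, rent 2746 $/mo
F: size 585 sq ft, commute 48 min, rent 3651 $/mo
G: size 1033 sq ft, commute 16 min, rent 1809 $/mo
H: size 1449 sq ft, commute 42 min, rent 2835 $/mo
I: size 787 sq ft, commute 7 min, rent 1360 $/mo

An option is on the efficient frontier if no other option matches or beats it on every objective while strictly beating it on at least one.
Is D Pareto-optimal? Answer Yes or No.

A: worse on commute (20 vs 19).
B: worse on rent (2376 vs 1054).
C: worse on commute (34 vs 19).
E: worse on commute (33 vs 19).
F: worse on commute (48 vs 19).
G: worse on rent (1809 vs 1054).
H: worse on commute (42 vs 19).
I: worse on rent (1360 vs 1054).
No option is at least as good as D on every objective and strictly better on one.

Yes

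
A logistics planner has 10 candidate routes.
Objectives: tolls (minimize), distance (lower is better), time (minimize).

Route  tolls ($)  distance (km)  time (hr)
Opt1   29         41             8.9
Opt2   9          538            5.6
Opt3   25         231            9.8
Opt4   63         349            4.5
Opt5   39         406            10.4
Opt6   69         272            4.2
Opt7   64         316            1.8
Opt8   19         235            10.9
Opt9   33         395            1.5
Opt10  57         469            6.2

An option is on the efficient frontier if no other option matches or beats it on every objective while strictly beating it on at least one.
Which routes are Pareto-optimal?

Opt1: not dominated (best distance).
Opt2: not dominated (best tolls).
Opt3: not dominated.
Opt4: not dominated.
Opt5: dominated by Opt1 (tolls 29≤39, distance 41≤406, time 8.9≤10.4).
Opt6: not dominated.
Opt7: not dominated.
Opt8: not dominated.
Opt9: not dominated (best time).
Opt10: dominated by Opt9 (tolls 33≤57, distance 395≤469, time 1.5≤6.2).

Opt1, Opt2, Opt3, Opt4, Opt6, Opt7, Opt8, Opt9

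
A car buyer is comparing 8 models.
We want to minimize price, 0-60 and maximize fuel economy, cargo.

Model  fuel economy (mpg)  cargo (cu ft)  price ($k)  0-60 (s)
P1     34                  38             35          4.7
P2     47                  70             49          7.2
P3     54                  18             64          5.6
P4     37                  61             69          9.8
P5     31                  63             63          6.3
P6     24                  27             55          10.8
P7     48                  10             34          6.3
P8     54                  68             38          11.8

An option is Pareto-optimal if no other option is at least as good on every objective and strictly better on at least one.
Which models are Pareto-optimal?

P1: not dominated (best 0-60).
P2: not dominated (best cargo).
P3: not dominated.
P4: dominated by P2 (fuel economy 47≥37, cargo 70≥61, price 49≤69, 0-60 7.2≤9.8).
P5: not dominated.
P6: dominated by P1 (fuel economy 34≥24, cargo 38≥27, price 35≤55, 0-60 4.7≤10.8).
P7: not dominated (best price).
P8: not dominated.

P1, P2, P3, P5, P7, P8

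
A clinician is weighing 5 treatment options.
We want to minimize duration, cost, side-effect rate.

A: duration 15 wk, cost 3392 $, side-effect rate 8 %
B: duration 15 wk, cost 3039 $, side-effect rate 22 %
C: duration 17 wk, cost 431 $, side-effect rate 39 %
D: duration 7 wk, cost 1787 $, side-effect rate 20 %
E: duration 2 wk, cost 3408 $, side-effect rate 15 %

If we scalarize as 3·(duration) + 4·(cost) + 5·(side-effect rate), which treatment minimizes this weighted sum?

A: 3·15 + 4·3392 + 5·8 = 13653
B: 3·15 + 4·3039 + 5·22 = 12311
C: 3·17 + 4·431 + 5·39 = 1970
D: 3·7 + 4·1787 + 5·20 = 7269
E: 3·2 + 4·3408 + 5·15 = 13713
Lowest: C at 1970.

C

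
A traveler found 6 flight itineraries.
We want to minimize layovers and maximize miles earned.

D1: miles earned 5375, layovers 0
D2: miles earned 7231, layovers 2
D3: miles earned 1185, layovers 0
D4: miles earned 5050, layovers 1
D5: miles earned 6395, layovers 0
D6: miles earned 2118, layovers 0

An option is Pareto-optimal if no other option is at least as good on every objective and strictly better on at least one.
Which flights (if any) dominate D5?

none

D1: worse on miles earned (5375 vs 6395).
D2: worse on layovers (2 vs 0).
D3: worse on miles earned (1185 vs 6395).
D4: worse on miles earned (5050 vs 6395).
D6: worse on miles earned (2118 vs 6395).
No option dominates D5.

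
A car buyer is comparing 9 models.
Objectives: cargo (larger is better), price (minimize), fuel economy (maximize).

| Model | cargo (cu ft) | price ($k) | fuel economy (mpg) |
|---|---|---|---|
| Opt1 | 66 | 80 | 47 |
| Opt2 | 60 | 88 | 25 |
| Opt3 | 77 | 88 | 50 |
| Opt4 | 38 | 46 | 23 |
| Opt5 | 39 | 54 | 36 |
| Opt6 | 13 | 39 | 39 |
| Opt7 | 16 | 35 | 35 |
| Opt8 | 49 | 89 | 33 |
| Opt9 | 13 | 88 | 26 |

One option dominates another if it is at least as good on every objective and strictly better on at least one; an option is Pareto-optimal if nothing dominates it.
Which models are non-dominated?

Opt1, Opt3, Opt4, Opt5, Opt6, Opt7

Opt1: not dominated.
Opt2: dominated by Opt1 (cargo 66≥60, price 80≤88, fuel economy 47≥25).
Opt3: not dominated (best cargo).
Opt4: not dominated.
Opt5: not dominated.
Opt6: not dominated.
Opt7: not dominated (best price).
Opt8: dominated by Opt1 (cargo 66≥49, price 80≤89, fuel economy 47≥33).
Opt9: dominated by Opt1 (cargo 66≥13, price 80≤88, fuel economy 47≥26).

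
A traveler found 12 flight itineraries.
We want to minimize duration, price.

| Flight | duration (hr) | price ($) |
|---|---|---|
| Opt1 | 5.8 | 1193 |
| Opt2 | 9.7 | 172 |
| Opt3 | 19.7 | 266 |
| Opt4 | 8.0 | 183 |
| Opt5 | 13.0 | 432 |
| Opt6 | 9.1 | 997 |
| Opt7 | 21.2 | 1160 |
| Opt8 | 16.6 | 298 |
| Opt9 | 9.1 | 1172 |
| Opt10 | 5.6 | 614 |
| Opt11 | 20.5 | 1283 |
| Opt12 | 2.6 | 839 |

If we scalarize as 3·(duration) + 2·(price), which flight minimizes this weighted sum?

Opt1: 3·5.8 + 2·1193 = 2403.4
Opt2: 3·9.7 + 2·172 = 373.1
Opt3: 3·19.7 + 2·266 = 591.1
Opt4: 3·8.0 + 2·183 = 390.0
Opt5: 3·13.0 + 2·432 = 903.0
Opt6: 3·9.1 + 2·997 = 2021.3
Opt7: 3·21.2 + 2·1160 = 2383.6
Opt8: 3·16.6 + 2·298 = 645.8
Opt9: 3·9.1 + 2·1172 = 2371.3
Opt10: 3·5.6 + 2·614 = 1244.8
Opt11: 3·20.5 + 2·1283 = 2627.5
Opt12: 3·2.6 + 2·839 = 1685.8
Lowest: Opt2 at 373.1.

Opt2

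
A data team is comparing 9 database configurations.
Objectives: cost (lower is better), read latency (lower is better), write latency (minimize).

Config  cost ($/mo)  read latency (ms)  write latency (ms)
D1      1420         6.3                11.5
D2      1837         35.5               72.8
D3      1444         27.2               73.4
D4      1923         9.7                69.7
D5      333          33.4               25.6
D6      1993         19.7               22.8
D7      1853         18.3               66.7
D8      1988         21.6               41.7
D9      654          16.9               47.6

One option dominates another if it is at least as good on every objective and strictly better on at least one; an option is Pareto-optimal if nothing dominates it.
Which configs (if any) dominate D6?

D1

D1: cost 1420≤1993, read latency 6.3≤19.7, write latency 11.5≤22.8 — dominates D6.
Others (D2, D3, D4, D5, D7, D8, D9) are each worse than D6 on at least one objective.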